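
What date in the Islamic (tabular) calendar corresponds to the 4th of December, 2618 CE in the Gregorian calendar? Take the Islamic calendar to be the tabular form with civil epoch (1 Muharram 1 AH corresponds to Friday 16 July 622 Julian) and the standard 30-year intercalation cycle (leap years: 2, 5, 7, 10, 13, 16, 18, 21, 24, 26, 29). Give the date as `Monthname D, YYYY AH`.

Julian Day Number of the source date = 2677602.
Converting JDN 2677602 to the tabular Islamic calendar gives 24 Sha'ban 2058 AH.

Sha'ban 24, 2058 AH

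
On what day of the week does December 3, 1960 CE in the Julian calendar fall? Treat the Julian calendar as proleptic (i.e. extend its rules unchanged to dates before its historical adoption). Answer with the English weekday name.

Friday

This is JDN 2437285 (16 December 1960 Gregorian).
2437285 ≡ 4 (mod 7); counting from Monday = 0 gives Friday.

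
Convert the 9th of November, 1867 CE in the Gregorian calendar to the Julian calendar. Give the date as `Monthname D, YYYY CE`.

At this point the Julian calendar is 12 days behind the Gregorian.
9 November 1867 Gregorian − 12 days → 28 October 1867 Julian.

October 28, 1867 CE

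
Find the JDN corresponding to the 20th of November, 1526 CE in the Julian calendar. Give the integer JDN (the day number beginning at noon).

2278753

In the proleptic Gregorian calendar the same day is 30 November 1526.
JDN 2299161 is 15 October 1582 CE (Gregorian); the target day is −20408 days from there, so JDN = 2278753.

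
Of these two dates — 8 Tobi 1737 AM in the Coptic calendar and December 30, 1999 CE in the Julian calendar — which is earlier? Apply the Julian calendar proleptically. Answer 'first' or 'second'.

second

The two dates have Julian Day Numbers 2459231 and 2451556 respectively.
Since 2451556 < 2459231, the second date comes first.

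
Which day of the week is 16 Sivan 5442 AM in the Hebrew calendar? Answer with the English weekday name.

Monday

This is JDN 2335571 (22 June 1682 Gregorian).
JDN 2335571 mod 7 = 0, and JDN 0 was a Monday, so this is a Monday.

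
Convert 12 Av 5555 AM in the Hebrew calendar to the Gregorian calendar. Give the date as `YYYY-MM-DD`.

Julian Day Number of the source date = 2376879.
Converting JDN 2376879 to the Gregorian calendar gives 28 July 1795 CE.

1795-07-28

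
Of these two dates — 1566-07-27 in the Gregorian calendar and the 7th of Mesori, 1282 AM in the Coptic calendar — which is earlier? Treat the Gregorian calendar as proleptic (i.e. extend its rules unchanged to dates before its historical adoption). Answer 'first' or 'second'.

first

First date → JDN 2293237; second date → JDN 2293251.
JDN 2293237 < JDN 2293251, so the first date is earlier.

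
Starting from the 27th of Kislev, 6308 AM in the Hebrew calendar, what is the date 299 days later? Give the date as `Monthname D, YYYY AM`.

The starting date is JDN 2651677; 2651677 + 299 = 2651976.
JDN 2651976 corresponds to Tishrei 1, 6309 AM.

Tishrei 1, 6309 AM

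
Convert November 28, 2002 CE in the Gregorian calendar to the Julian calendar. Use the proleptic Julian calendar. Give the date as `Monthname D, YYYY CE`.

November 15, 2002 CE

The Julian–Gregorian offset here is 13 days (Julian trailing).
28 November 2002 Gregorian − 13 days → 15 November 2002 Julian.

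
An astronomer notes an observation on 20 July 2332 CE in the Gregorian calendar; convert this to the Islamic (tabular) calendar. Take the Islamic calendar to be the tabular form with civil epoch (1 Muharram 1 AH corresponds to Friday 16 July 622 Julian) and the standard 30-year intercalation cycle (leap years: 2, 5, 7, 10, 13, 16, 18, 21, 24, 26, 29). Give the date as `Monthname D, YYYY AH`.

Jumada al-Thani 25, 1763 AH

Both dates share Julian Day Number 2573006; in the tabular Islamic calendar that is 25 Jumada al-Thani 1763 AH.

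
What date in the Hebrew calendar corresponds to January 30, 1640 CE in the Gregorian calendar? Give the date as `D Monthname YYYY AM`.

Julian Day Number of the source date = 2320087.
Converting JDN 2320087 to the Hebrew calendar gives 6 Shevat 5400 AM.

6 Shevat 5400 AM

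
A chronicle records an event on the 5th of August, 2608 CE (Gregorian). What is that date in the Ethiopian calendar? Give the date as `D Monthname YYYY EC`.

Julian Day Number of the source date = 2673829.
Converting JDN 2673829 to the Ethiopian calendar gives 24 Hamle 2600 EC.

24 Hamle 2600 EC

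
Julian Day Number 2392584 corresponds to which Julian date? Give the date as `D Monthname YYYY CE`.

The Gregorian equivalent of JDN 2392584 is 28 July 1838.
In the Julian calendar that day is 16 July 1838 CE.

16 July 1838 CE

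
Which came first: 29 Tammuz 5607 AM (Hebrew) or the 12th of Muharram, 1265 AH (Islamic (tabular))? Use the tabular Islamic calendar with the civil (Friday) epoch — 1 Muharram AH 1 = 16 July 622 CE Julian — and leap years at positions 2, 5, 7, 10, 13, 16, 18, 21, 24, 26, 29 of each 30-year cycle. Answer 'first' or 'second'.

first

Converting both to JDN: 2395856 vs 2396370; the smaller is the first.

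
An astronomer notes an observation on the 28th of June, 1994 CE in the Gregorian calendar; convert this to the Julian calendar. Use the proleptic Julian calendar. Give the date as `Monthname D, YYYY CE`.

For dates in this range the Gregorian date is 13 days ahead of the Julian.
28 June 1994 Gregorian − 13 days → 15 June 1994 Julian.

June 15, 1994 CE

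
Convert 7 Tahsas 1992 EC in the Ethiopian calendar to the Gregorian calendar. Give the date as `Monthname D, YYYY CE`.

Julian Day Number of the source date = 2451530.
Converting JDN 2451530 to the Gregorian calendar gives 17 December 1999 CE.

December 17, 1999 CE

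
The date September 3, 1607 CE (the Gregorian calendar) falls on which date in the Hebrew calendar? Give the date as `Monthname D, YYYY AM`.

Elul 11, 5367 AM

Julian Day Number of the source date = 2308250.
Converting JDN 2308250 to the Hebrew calendar gives 11 Elul 5367 AM.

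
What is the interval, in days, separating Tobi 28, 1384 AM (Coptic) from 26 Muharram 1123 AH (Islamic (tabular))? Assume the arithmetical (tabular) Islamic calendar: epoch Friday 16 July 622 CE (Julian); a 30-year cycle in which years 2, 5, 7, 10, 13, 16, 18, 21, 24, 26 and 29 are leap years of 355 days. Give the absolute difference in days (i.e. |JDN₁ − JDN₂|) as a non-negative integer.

JDN of the first date = 2330318.
JDN of the second date = 2346064.
|2346064 − 2330318| = 15746.

15746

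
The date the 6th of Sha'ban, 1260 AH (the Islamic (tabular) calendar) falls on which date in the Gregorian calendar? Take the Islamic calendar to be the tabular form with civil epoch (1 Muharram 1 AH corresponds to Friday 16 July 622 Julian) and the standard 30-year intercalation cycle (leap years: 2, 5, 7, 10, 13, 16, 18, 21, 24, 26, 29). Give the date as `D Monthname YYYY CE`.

Both dates share Julian Day Number 2394800; in the Gregorian calendar that is 21 August 1844 CE.

21 August 1844 CE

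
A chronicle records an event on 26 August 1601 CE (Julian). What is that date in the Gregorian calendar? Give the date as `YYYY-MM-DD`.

1601-09-05

At this point the Julian calendar is 10 days behind the Gregorian.
26 August 1601 Julian + 10 days → 5 September 1601 Gregorian.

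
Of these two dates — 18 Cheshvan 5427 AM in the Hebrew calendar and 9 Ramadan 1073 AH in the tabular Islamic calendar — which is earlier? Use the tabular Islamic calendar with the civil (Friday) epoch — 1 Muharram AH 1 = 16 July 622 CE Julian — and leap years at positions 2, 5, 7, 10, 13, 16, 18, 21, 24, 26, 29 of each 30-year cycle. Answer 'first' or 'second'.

First date → JDN 2329874; second date → JDN 2328565.
JDN 2328565 < JDN 2329874, so the second date is earlier.

second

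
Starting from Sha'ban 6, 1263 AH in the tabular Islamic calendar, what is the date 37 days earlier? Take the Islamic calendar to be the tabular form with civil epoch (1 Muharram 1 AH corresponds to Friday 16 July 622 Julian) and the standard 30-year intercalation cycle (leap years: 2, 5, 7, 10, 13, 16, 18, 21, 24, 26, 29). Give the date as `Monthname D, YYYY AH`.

Jumada al-Thani 28, 1263 AH

JDN of Sha'ban 6, 1263 AH = 2395863.
2395863 − 37 = 2395826.
JDN 2395826 in the tabular Islamic calendar is Jumada al-Thani 28, 1263 AH.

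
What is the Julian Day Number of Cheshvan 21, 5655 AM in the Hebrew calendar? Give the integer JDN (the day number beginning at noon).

In the Gregorian calendar the same day is 20 November 1894.
JDN 2299161 is 15 October 1582 CE (Gregorian); the target day is +113992 days from there, so JDN = 2413153.

2413153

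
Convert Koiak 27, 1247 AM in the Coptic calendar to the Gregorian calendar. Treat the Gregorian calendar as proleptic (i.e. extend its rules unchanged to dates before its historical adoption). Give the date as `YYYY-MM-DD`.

Both dates share Julian Day Number 2280247; in the Gregorian calendar that is 2 January 1531 CE.

1531-01-02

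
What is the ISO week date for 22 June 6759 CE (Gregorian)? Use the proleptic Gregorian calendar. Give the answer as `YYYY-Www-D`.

6759-W26-1

The weekday is Monday (ISO weekday 1).
That Monday belongs to ISO week 26 of ISO year 6759.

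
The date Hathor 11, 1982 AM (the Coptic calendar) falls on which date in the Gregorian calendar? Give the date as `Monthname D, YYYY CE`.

Both dates share Julian Day Number 2548660; in the Gregorian calendar that is 22 November 2265 CE.

November 22, 2265 CE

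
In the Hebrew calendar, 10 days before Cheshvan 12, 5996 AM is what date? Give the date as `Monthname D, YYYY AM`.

JDN of Cheshvan 12, 5996 AM = 2537674.
2537674 − 10 = 2537664.
JDN 2537664 in the Hebrew calendar is Cheshvan 2, 5996 AM.

Cheshvan 2, 5996 AM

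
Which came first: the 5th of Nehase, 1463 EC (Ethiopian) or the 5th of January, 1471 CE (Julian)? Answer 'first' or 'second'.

Converting both to JDN: 2258550 vs 2258345; the smaller is the second.

second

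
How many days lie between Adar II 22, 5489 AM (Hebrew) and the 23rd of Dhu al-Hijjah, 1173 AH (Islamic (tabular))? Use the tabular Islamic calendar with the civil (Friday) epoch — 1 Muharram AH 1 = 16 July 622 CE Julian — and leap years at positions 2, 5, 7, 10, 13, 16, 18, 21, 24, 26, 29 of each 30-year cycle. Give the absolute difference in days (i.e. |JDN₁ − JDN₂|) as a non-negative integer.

JDN of the first date = 2352646.
JDN of the second date = 2364105.
|2364105 − 2352646| = 11459.

11459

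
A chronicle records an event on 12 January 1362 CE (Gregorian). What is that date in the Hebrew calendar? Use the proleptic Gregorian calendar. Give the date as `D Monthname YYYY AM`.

8 Shevat 5122 AM

Both dates share Julian Day Number 2218532; in the Hebrew calendar that is 8 Shevat 5122 AM.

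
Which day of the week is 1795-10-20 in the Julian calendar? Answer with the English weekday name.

Saturday

Equivalently 31 October 1795 Gregorian, JDN 2376974.
2376974 ≡ 5 (mod 7); counting from Monday = 0 gives Saturday.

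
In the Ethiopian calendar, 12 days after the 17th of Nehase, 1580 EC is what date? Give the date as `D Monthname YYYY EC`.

Counting 12 days forward from JDN 2301297 reaches JDN 2301309, which is 29 Nehase 1580 EC.

29 Nehase 1580 EC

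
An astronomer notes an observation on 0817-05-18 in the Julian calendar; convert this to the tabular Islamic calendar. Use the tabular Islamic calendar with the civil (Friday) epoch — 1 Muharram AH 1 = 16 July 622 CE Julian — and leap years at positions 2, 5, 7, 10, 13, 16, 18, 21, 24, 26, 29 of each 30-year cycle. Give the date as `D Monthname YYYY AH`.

27 Shawwal 201 AH

Julian Day Number of the source date = 2019605.
Converting JDN 2019605 to the tabular Islamic calendar gives 27 Shawwal 201 AH.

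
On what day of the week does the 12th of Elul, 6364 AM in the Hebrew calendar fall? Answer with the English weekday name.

This is JDN 2672393 (30 August 2604 Gregorian).
2672393 ≡ 3 (mod 7); counting from Monday = 0 gives Thursday.

Thursday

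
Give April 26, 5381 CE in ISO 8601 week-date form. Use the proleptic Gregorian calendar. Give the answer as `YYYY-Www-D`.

5381-W17-4

The weekday is Thursday (ISO weekday 4).
That Thursday belongs to ISO week 17 of ISO year 5381.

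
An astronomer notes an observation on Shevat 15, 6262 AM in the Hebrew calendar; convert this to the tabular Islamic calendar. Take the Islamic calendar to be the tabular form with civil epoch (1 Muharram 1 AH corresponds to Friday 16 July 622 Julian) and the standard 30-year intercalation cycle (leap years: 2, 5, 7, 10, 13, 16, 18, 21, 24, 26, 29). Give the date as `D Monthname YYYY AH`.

14 Rabi' al-Awwal 1938 AH

Both dates share Julian Day Number 2634920; in the tabular Islamic calendar that is 14 Rabi' al-Awwal 1938 AH.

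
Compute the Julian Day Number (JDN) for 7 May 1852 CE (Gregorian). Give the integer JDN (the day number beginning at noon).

2397616

JDN 2299161 is 15 October 1582 CE (Gregorian); the target day is +98455 days from there, so JDN = 2397616.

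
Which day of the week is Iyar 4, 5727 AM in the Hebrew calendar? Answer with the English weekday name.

Equivalently 14 May 1967 Gregorian, JDN 2439625.
Since JDN mod 7 = 6 (0 = Monday), the day is Sunday.

Sunday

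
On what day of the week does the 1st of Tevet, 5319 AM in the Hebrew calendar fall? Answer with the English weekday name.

Sunday

In the proleptic Gregorian calendar this is 21 December 1558 (JDN 2290462).
JDN 2290462 mod 7 = 6, and JDN 0 was a Monday, so this is a Sunday.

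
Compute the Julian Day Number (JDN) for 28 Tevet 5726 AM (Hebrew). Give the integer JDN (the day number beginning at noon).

2439146

In the Gregorian calendar the same day is 20 January 1966.
JDN 2299161 is 15 October 1582 CE (Gregorian); the target day is +139985 days from there, so JDN = 2439146.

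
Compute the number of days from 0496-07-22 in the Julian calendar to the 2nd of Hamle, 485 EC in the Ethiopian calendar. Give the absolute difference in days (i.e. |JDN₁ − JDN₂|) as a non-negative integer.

1122

First date → JDN 1902425; second date → JDN 1901303.
The interval is |1902425 − 1901303| = 1122 days.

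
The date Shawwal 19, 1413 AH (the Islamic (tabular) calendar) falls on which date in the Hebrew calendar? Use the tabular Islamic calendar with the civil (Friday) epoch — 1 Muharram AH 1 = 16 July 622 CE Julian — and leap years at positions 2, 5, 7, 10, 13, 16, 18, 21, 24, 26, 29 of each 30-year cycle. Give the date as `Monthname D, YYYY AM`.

Nisan 21, 5753 AM

Julian Day Number of the source date = 2449090.
Converting JDN 2449090 to the Hebrew calendar gives 21 Nisan 5753 AM.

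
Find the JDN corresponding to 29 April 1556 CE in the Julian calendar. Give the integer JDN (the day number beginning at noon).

In the proleptic Gregorian calendar the same day is 9 May 1556.
JDN 2451545 is 1 January 2000 CE (Gregorian); the target day is −162039 days from there, so JDN = 2289506.

2289506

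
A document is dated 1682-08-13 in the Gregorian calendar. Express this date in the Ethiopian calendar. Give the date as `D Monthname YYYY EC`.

Both dates share Julian Day Number 2335623; in the Ethiopian calendar that is 10 Nehase 1674 EC.

10 Nehase 1674 EC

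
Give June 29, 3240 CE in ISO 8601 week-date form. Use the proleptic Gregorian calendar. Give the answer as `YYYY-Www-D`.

3240-W26-5

The weekday is Friday (ISO weekday 5).
That Friday belongs to ISO week 26 of ISO year 3240.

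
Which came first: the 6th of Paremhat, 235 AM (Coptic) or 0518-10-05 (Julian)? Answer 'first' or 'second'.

second

First date → JDN 1910683; second date → JDN 1910535.
JDN 1910535 < JDN 1910683, so the second date is earlier.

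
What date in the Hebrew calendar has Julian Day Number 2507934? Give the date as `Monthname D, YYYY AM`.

Sivan 9, 5914 AM

JDN 2507934 is 22 May 2154 in the Gregorian calendar.
In the Hebrew calendar that day is Sivan 9, 5914 AM.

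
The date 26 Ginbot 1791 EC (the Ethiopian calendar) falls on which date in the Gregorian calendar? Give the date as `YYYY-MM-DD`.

Julian Day Number of the source date = 2378283.
Converting JDN 2378283 to the Gregorian calendar gives 1 June 1799 CE.

1799-06-01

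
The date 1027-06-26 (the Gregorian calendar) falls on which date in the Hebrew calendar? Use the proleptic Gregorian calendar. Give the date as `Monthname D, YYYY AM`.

Tammuz 13, 4787 AM

Both dates share Julian Day Number 2096340; in the Hebrew calendar that is 13 Tammuz 4787 AM.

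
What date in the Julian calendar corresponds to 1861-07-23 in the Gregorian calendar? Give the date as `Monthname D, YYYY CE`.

July 11, 1861 CE

For dates in this range the Gregorian date is 12 days ahead of the Julian.
23 July 1861 Gregorian − 12 days → 11 July 1861 Julian.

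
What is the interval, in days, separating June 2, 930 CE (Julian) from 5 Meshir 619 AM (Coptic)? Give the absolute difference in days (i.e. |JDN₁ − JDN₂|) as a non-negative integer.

9985

JDN of the first date = 2060893.
JDN of the second date = 2050908.
|2050908 − 2060893| = 9985.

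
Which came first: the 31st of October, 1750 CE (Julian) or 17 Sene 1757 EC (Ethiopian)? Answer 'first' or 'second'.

Converting both to JDN: 2360549 vs 2365886; the smaller is the first.

first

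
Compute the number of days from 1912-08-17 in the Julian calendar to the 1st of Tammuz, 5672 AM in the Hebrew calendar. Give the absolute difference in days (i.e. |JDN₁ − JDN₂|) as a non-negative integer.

First date → JDN 2419645; second date → JDN 2419570.
The interval is |2419645 − 2419570| = 75 days.

75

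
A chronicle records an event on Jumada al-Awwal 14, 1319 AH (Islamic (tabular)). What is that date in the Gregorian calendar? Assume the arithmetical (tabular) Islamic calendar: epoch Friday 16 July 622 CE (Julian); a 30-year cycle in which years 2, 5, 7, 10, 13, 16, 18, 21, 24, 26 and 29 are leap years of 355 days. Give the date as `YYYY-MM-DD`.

Both dates share Julian Day Number 2415626; in the Gregorian calendar that is 29 August 1901 CE.

1901-08-29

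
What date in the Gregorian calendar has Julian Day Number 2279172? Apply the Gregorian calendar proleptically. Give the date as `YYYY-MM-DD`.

1528-01-23

JDN 2451545 is 1 Jan 2000; 2279172 is −172373 days from there.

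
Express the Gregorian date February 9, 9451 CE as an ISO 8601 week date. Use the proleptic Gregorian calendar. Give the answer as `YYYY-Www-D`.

9451-W06-7

The weekday is Sunday (ISO weekday 7).
That Sunday belongs to ISO week 6 of ISO year 9451.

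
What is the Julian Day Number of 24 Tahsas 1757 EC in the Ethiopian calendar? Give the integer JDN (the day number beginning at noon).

2365713

In the Gregorian calendar the same day is 31 December 1764.
JDN 2400001 is 17 November 1858 CE (Gregorian), MJD 0; the target day is −34288 days from there, so JDN = 2365713.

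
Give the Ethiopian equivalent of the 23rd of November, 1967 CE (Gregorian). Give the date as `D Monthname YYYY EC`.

Julian Day Number of the source date = 2439818.
Converting JDN 2439818 to the Ethiopian calendar gives 13 Hidar 1960 EC.

13 Hidar 1960 EC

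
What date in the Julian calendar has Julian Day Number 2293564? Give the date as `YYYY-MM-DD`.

The proleptic Gregorian equivalent of JDN 2293564 is 19 June 1567.
In the Julian calendar that day is 1567-06-09.

1567-06-09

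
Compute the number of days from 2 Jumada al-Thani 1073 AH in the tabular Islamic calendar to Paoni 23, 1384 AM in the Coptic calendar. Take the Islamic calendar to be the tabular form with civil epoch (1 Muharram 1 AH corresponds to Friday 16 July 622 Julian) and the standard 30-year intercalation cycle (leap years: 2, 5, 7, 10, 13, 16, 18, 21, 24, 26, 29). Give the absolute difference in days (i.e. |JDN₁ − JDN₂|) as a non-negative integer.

JDN of the first date = 2328470.
JDN of the second date = 2330463.
|2330463 − 2328470| = 1993.

1993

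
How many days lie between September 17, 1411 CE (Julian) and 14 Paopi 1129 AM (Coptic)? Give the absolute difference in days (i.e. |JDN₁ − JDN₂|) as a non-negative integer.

JDN of the first date = 2236685.
JDN of the second date = 2237075.
|2237075 − 2236685| = 390.

390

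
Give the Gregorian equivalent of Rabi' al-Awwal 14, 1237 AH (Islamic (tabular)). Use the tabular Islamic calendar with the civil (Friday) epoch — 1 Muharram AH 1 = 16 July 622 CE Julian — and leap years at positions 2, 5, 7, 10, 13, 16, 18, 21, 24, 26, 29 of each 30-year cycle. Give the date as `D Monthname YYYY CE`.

Julian Day Number of the source date = 2386509.
Converting JDN 2386509 to the Gregorian calendar gives 9 December 1821 CE.

9 December 1821 CE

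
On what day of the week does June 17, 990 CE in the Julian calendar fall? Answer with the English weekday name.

Tuesday

This is JDN 2082823 (22 June 990 Gregorian).
JDN 2082823 mod 7 = 1, and JDN 0 was a Monday, so this is a Tuesday.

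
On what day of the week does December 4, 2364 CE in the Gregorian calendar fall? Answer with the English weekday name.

Friday

JDN 2584831 mod 7 = 4, and JDN 0 was a Monday, so this is a Friday.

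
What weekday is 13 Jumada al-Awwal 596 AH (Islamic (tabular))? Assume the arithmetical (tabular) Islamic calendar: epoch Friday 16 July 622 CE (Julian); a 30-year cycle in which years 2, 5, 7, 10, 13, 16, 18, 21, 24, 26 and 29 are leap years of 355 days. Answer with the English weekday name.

In the proleptic Gregorian calendar this is 8 March 1200 (JDN 2159418).
JDN 2159418 mod 7 = 2, and JDN 0 was a Monday, so this is a Wednesday.

Wednesday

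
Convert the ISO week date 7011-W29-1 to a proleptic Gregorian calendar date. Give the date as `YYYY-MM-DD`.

7011-07-15

ISO week 1 of 7011 is the week containing the first Thursday of 7011.
Week 29, day 1 (Monday) lands on 7011-07-15.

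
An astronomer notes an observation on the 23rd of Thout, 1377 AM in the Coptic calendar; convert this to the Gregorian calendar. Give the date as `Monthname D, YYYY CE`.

September 30, 1660 CE

Both dates share Julian Day Number 2327636; in the Gregorian calendar that is 30 September 1660 CE.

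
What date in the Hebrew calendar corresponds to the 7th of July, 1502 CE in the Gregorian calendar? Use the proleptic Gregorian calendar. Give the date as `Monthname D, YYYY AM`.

Tammuz 21, 5262 AM

Julian Day Number of the source date = 2269841.
Converting JDN 2269841 to the Hebrew calendar gives 21 Tammuz 5262 AM.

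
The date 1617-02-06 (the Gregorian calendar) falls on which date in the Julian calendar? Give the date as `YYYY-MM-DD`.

1617-01-27

For dates in this range the Gregorian date is 10 days ahead of the Julian.
6 February 1617 Gregorian − 10 days → 27 January 1617 Julian.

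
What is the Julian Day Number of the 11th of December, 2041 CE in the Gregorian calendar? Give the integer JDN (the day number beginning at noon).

2466865

JDN 2451545 is 1 January 2000 CE (Gregorian); the target day is +15320 days from there, so JDN = 2466865.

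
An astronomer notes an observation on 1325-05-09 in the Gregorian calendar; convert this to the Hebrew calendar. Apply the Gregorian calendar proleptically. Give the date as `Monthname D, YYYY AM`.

Julian Day Number of the source date = 2205135.
Converting JDN 2205135 to the Hebrew calendar gives 17 Iyar 5085 AM.

Iyar 17, 5085 AM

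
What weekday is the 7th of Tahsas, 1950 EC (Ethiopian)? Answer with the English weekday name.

Monday

In the Gregorian calendar this is 16 December 1957 (JDN 2436189).
JDN 2436189 mod 7 = 0, and JDN 0 was a Monday, so this is a Monday.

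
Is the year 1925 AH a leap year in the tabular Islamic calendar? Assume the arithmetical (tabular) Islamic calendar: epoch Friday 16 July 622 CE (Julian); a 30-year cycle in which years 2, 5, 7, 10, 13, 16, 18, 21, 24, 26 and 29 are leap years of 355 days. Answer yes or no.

yes

Year 1925 AH is year 5 of its 30-year cycle; leap positions are 2, 5, 7, 10, 13, 16, 18, 21, 24, 26, 29, so it is a leap year (355 days).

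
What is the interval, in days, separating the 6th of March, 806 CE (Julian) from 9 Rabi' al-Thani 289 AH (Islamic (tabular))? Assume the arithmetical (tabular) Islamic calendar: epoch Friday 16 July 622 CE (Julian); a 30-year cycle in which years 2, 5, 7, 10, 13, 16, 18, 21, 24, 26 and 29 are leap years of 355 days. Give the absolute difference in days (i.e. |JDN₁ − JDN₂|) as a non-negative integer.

35081

JDN of the first date = 2015514.
JDN of the second date = 2050595.
|2050595 − 2015514| = 35081.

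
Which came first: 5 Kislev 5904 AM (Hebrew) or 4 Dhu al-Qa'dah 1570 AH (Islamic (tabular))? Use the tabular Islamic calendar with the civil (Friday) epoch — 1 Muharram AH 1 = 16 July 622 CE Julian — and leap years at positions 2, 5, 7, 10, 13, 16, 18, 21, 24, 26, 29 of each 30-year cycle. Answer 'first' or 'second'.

first

The two dates have Julian Day Numbers 2504090 and 2504739 respectively.
Since 2504090 < 2504739, the first date comes first.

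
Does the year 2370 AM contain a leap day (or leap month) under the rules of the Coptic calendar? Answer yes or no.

no

2370 mod 4 = 2; in the Coptic calendar a year is leap when year mod 4 = 3, so it is a common year.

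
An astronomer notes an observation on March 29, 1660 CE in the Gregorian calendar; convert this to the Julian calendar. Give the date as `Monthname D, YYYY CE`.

For dates in this range the Gregorian date is 10 days ahead of the Julian.
29 March 1660 Gregorian − 10 days → 19 March 1660 Julian.

March 19, 1660 CE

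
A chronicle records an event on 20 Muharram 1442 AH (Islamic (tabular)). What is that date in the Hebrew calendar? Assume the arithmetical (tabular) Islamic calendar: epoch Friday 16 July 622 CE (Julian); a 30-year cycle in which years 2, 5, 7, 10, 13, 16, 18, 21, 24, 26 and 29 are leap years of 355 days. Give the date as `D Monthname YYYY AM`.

19 Elul 5780 AM

Both dates share Julian Day Number 2459101; in the Hebrew calendar that is 19 Elul 5780 AM.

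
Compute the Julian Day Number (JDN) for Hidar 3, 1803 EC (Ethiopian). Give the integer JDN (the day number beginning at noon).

In the Gregorian calendar the same day is 11 November 1810.
JDN 2299161 is 15 October 1582 CE (Gregorian); the target day is +83302 days from there, so JDN = 2382463.

2382463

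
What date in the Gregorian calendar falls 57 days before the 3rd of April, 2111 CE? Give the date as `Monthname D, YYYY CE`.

The starting date is JDN 2492179; 2492179 − 57 = 2492122.
JDN 2492122 corresponds to February 5, 2111 CE.

February 5, 2111 CE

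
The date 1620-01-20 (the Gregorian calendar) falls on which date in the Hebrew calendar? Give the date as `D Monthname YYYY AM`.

15 Shevat 5380 AM

Julian Day Number of the source date = 2312772.
Converting JDN 2312772 to the Hebrew calendar gives 15 Shevat 5380 AM.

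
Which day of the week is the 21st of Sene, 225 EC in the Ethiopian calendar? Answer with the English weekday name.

This is JDN 1806327 (15 June 233 Gregorian).
JDN 1806327 mod 7 = 5, and JDN 0 was a Monday, so this is a Saturday.

Saturday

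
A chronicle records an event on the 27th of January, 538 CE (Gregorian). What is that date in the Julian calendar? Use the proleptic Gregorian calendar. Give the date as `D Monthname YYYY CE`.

25 January 538 CE

For dates in this range the Gregorian date is 2 days ahead of the Julian.
27 January 538 Gregorian − 2 days → 25 January 538 Julian.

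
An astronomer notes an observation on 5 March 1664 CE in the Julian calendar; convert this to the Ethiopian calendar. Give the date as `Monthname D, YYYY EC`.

Megabit 9, 1656 EC

Both dates share Julian Day Number 2328898; in the Ethiopian calendar that is 9 Megabit 1656 EC.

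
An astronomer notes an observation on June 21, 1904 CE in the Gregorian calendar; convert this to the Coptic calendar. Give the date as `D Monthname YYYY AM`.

14 Paoni 1620 AM

Julian Day Number of the source date = 2416653.
Converting JDN 2416653 to the Coptic calendar gives 14 Paoni 1620 AM.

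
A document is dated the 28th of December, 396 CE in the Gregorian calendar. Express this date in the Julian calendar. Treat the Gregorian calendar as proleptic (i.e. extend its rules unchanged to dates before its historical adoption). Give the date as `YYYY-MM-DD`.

0396-12-27

For dates in this range the Gregorian date is 1 day ahead of the Julian.
28 December 396 Gregorian − 1 day → 27 December 396 Julian.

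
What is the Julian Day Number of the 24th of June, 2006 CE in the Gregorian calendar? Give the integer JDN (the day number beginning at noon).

JDN 2451545 is 1 January 2000 CE (Gregorian); the target day is +2366 days from there, so JDN = 2453911.

2453911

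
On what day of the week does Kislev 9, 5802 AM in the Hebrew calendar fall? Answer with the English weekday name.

Equivalently 2 December 2041 Gregorian, JDN 2466856.
2466856 ≡ 0 (mod 7); counting from Monday = 0 gives Monday.

Monday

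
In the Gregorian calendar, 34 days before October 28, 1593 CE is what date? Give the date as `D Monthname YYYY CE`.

24 September 1593 CE

The starting date is JDN 2303192; 2303192 − 34 = 2303158.
JDN 2303158 corresponds to 24 September 1593 CE.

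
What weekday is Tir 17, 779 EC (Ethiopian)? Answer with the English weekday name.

This is JDN 2008521 (16 January 787 Gregorian).
2008521 ≡ 4 (mod 7); counting from Monday = 0 gives Friday.

Friday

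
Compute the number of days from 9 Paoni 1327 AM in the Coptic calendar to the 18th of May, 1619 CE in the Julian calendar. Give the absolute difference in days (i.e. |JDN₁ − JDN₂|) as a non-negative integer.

JDN of the first date = 2309629.
JDN of the second date = 2312535.
|2312535 − 2309629| = 2906.

2906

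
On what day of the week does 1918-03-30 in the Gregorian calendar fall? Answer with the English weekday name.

2421683 ≡ 5 (mod 7); counting from Monday = 0 gives Saturday.

Saturday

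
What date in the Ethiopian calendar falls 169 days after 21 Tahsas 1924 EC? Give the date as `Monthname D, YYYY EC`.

Sene 10, 1924 EC

Counting 169 days forward from JDN 2426707 reaches JDN 2426876, which is Sene 10, 1924 EC.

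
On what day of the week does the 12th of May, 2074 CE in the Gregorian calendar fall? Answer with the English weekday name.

Saturday

2478705 ≡ 5 (mod 7); counting from Monday = 0 gives Saturday.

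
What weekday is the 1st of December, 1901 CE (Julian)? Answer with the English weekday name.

Saturday

In the Gregorian calendar this is 14 December 1901 (JDN 2415733).
JDN 2415733 mod 7 = 5, and JDN 0 was a Monday, so this is a Saturday.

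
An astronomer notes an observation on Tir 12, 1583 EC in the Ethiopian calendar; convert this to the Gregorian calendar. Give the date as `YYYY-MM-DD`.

Julian Day Number of the source date = 2302177.
Converting JDN 2302177 to the Gregorian calendar gives 17 January 1591 CE.

1591-01-17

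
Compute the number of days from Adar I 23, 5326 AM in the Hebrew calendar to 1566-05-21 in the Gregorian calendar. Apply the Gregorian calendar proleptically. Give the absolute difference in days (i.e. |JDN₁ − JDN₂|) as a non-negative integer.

88

First date → JDN 2293082; second date → JDN 2293170.
The interval is |2293082 − 2293170| = 88 days.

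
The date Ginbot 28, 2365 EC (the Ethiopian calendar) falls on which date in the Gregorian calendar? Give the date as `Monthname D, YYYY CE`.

Both dates share Julian Day Number 2587939; in the Gregorian calendar that is 8 June 2373 CE.

June 8, 2373 CE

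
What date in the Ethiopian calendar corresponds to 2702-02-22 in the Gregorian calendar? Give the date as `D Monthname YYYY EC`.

Julian Day Number of the source date = 2707997.
Converting JDN 2707997 to the Ethiopian calendar gives 9 Yekatit 2694 EC.

9 Yekatit 2694 EC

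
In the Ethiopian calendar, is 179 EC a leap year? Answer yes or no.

yes

179 mod 4 = 3; in the Ethiopian calendar a year is leap when year mod 4 = 3, so it is a leap year.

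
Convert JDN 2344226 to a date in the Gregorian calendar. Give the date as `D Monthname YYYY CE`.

4 March 1706 CE

Counting from JDN 2299161 = 15 Oct 1582 gives an offset of 45065 days.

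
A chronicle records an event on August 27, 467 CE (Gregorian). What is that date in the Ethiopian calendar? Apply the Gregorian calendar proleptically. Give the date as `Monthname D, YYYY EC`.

Pagume 3, 459 EC

Julian Day Number of the source date = 1891867.
Converting JDN 1891867 to the Ethiopian calendar gives 3 Pagume 459 EC.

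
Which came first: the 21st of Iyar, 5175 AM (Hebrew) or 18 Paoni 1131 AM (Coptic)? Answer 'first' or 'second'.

first

The two dates have Julian Day Numbers 2238007 and 2238049 respectively.
Since 2238007 < 2238049, the first date comes first.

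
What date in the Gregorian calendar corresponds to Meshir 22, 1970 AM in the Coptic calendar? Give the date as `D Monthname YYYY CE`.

3 March 2254 CE

Both dates share Julian Day Number 2544378; in the Gregorian calendar that is 3 March 2254 CE.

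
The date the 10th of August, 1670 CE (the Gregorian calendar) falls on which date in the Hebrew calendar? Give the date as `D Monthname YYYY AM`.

24 Av 5430 AM

Both dates share Julian Day Number 2331237; in the Hebrew calendar that is 24 Av 5430 AM.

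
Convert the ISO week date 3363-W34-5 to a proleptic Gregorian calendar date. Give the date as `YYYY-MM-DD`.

3363-08-26

ISO week 1 of 3363 is the week containing the first Thursday of 3363.
Week 34, day 5 (Friday) lands on 3363-08-26.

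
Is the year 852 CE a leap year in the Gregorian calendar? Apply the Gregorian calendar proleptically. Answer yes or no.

852 is divisible by 4 and not by 100, so it is a leap year.

yes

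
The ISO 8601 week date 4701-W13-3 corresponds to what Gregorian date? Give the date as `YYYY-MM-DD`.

ISO week 1 of 4701 is the week containing the first Thursday of 4701.
Week 13, day 3 (Wednesday) lands on 4701-03-27.

4701-03-27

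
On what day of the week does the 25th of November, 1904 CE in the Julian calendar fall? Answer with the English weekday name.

This is JDN 2416823 (8 December 1904 Gregorian).
2416823 ≡ 3 (mod 7); counting from Monday = 0 gives Thursday.

Thursday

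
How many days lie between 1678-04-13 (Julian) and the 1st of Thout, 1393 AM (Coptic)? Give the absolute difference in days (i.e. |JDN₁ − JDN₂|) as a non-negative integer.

JDN of the first date = 2334050.
JDN of the second date = 2333458.
|2333458 − 2334050| = 592.

592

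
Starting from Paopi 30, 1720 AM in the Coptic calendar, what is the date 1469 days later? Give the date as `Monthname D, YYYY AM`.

Counting 1469 days forward from JDN 2452954 reaches JDN 2454423, which is Hathor 8, 1724 AM.

Hathor 8, 1724 AM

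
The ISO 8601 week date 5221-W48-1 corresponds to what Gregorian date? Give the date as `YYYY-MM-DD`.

5221-11-29

ISO week 1 of 5221 is the week containing the first Thursday of 5221.
Week 48, day 1 (Monday) lands on 5221-11-29.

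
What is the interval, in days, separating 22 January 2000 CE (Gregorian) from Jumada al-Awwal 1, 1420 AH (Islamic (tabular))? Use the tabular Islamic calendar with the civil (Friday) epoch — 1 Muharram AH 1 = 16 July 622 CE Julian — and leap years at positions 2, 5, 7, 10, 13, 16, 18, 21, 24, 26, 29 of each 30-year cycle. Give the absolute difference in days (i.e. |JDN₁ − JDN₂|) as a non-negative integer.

162

First date → JDN 2451566; second date → JDN 2451404.
The interval is |2451566 − 2451404| = 162 days.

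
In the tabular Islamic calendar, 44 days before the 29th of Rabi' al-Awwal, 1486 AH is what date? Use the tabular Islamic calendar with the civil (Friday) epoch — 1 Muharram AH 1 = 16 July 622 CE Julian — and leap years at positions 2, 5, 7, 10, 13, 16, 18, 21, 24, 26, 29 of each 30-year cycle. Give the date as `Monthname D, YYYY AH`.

JDN of the 29th of Rabi' al-Awwal, 1486 AH = 2474761.
2474761 − 44 = 2474717.
JDN 2474717 in the tabular Islamic calendar is Safar 14, 1486 AH.

Safar 14, 1486 AH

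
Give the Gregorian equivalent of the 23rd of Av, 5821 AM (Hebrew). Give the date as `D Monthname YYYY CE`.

9 August 2061 CE

Julian Day Number of the source date = 2474046.
Converting JDN 2474046 to the Gregorian calendar gives 9 August 2061 CE.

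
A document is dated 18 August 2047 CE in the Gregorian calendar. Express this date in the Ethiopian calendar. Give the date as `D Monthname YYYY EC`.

Julian Day Number of the source date = 2468941.
Converting JDN 2468941 to the Ethiopian calendar gives 12 Nehase 2039 EC.

12 Nehase 2039 EC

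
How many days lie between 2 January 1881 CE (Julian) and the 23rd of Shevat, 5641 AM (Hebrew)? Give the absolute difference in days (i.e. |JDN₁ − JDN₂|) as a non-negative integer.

JDN of the first date = 2408095.
JDN of the second date = 2408104.
|2408104 − 2408095| = 9.

9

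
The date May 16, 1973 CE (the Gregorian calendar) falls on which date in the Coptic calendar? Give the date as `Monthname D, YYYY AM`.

Julian Day Number of the source date = 2441819.
Converting JDN 2441819 to the Coptic calendar gives 8 Pashons 1689 AM.

Pashons 8, 1689 AM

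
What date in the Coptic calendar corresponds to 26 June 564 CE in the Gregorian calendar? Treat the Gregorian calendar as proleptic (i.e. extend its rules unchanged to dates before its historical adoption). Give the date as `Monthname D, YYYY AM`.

Paoni 30, 280 AM

Julian Day Number of the source date = 1927234.
Converting JDN 1927234 to the Coptic calendar gives 30 Paoni 280 AM.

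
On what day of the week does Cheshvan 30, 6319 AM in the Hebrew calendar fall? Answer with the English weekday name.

Equivalently 12 November 2558 Gregorian, JDN 2655666.
Since JDN mod 7 = 6 (0 = Monday), the day is Sunday.

Sunday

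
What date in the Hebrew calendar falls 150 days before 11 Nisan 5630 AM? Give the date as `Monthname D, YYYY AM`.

JDN of 11 Nisan 5630 AM = 2404165.
2404165 − 150 = 2404015.
JDN 2404015 in the Hebrew calendar is Kislev 9, 5630 AM.

Kislev 9, 5630 AM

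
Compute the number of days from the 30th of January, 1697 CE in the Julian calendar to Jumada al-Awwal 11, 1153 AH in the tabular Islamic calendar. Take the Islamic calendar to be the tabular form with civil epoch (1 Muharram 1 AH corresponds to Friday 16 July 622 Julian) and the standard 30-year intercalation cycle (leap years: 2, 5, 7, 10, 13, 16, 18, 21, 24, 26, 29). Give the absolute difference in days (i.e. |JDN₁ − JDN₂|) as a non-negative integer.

15881

First date → JDN 2340917; second date → JDN 2356798.
The interval is |2340917 − 2356798| = 15881 days.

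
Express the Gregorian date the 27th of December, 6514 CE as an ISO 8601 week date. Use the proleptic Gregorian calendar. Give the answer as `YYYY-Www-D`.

6514-W52-4

The weekday is Thursday (ISO weekday 4).
That Thursday belongs to ISO week 52 of ISO year 6514.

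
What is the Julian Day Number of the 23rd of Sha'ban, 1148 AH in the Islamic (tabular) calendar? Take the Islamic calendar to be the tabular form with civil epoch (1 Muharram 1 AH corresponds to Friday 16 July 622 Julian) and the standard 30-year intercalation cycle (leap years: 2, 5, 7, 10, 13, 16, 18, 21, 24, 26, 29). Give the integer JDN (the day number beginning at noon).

Equivalently 8 January 1736 (Gregorian).
JDN 2299161 is 15 October 1582 CE (Gregorian); the target day is +55967 days from there, so JDN = 2355128.

2355128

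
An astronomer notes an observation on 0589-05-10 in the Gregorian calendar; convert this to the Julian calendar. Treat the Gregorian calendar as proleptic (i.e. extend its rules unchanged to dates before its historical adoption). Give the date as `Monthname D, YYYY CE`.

At this point the Julian calendar is 2 days behind the Gregorian.
10 May 589 Gregorian − 2 days → 8 May 589 Julian.

May 8, 589 CE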